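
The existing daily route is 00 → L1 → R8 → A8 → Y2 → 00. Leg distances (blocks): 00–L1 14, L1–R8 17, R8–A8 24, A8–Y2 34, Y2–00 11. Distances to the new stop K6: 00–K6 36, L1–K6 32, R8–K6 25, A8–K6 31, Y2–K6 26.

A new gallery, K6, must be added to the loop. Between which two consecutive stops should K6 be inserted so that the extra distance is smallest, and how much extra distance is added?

+23 blocks — insert K6 between A8 and Y2.

Insertion cost between consecutive stops i–j is d(i,K6) + d(K6,j) − d(i,j):
  between 00 and L1: 36 + 32 − 14 = 54
  between L1 and R8: 32 + 25 − 17 = 40
  between R8 and A8: 25 + 31 − 24 = 32
  between A8 and Y2: 31 + 26 − 34 = 23
  between Y2 and 00: 26 + 36 − 11 = 51
Cheapest insertion is between A8 and Y2, adding 23.
New total = 100 + 23 = 123.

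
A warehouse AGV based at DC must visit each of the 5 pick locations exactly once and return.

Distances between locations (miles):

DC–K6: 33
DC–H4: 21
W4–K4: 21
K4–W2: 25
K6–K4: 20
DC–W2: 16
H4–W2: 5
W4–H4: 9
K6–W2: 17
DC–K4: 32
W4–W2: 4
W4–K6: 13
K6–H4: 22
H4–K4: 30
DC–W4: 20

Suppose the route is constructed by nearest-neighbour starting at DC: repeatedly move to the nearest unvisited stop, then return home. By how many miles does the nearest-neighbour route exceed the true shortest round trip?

The nearest-neighbour route is 8 miles longer than optimal.

DC: W2=16, W4=20, H4=21, K4=32, K6=33 ⇒ W2
W2: W4=4, H4=5, K6=17, K4=25 ⇒ W4
W4: H4=9, K6=13, K4=21 ⇒ H4
H4: K6=22, K4=30 ⇒ K6
K6: K4=20 ⇒ K4
NN route DC → W2 → W4 → H4 → K6 → K4 → DC costs 103.
Optimal: DC → H4 → W2 → W4 → K6 → K4 → DC costs 95 (by enumerating all 60 distinct tours).
Excess = 103 − 95 = 8.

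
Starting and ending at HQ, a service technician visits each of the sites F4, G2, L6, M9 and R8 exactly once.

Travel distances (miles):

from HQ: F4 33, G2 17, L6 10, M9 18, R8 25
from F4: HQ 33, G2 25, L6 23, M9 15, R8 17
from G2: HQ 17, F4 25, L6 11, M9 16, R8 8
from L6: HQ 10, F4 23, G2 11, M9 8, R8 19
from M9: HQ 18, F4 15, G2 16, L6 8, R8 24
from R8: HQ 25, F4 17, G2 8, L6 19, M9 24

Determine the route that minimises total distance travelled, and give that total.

Minimum total distance: 75 miles.

HQ-F4-G2-L6-M9-R8-HQ: 33+25+11+8+24+25 = 126
HQ-F4-G2-L6-R8-M9-HQ: 33+25+11+19+24+18 = 130
HQ-F4-G2-M9-L6-R8-HQ: 33+25+16+8+19+25 = 126
HQ-F4-G2-M9-R8-L6-HQ: 33+25+16+24+19+10 = 127
HQ-F4-G2-R8-L6-M9-HQ: 33+25+8+19+8+18 = 111
HQ-F4-G2-R8-M9-L6-HQ: 33+25+8+24+8+10 = 108
HQ-F4-L6-G2-M9-R8-HQ: 33+23+11+16+24+25 = 132
HQ-F4-L6-G2-R8-M9-HQ: 33+23+11+8+24+18 = 117
HQ-F4-L6-M9-G2-R8-HQ: 33+23+8+16+8+25 = 113
HQ-F4-L6-M9-R8-G2-HQ: 33+23+8+24+8+17 = 113
HQ-F4-L6-R8-G2-M9-HQ: 33+23+19+8+16+18 = 117
HQ-F4-L6-R8-M9-G2-HQ: 33+23+19+24+16+17 = 132
HQ-F4-M9-G2-L6-R8-HQ: 33+15+16+11+19+25 = 119
HQ-F4-M9-G2-R8-L6-HQ: 33+15+16+8+19+10 = 101
… (46 more)
HQ-G2-R8-F4-M9-L6-HQ: 17+8+17+15+8+10 = 75  ← best
The minimum is 75.
One optimal route: HQ → G2 → R8 → F4 → M9 → L6 → HQ (or its reverse).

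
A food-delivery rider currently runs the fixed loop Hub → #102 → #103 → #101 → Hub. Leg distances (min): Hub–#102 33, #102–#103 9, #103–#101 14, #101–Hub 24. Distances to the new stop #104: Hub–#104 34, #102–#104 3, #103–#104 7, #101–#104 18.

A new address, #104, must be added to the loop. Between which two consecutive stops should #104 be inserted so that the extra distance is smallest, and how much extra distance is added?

Adding 1 min by placing #104 on the #102–#103 leg.

Insertion cost between consecutive stops i–j is d(i,#104) + d(#104,j) − d(i,j):
  between Hub and #102: 34 + 3 − 33 = 4
  between #102 and #103: 3 + 7 − 9 = 1
  between #103 and #101: 7 + 18 − 14 = 11
  between #101 and Hub: 18 + 34 − 24 = 28
Cheapest insertion is between #102 and #103, adding 1.
New total = 80 + 1 = 81.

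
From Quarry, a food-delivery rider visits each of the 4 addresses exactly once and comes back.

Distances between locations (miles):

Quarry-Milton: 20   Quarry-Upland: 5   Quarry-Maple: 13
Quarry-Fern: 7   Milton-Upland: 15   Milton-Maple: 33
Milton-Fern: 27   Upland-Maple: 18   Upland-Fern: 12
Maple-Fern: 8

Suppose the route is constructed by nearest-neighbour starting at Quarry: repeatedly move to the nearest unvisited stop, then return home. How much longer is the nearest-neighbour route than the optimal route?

The nearest-neighbour route is 10 miles longer than optimal.

Quarry: Upland=5, Fern=7, Maple=13, Milton=20 ⇒ Upland
Upland: Fern=12, Milton=15, Maple=18 ⇒ Fern
Fern: Maple=8, Milton=27 ⇒ Maple
Maple: Milton=33 ⇒ Milton
NN route Quarry → Upland → Fern → Maple → Milton → Quarry costs 78.
Optimal: Quarry → Milton → Upland → Maple → Fern → Quarry costs 68 (by enumerating all 12 distinct tours).
Excess = 78 − 68 = 10.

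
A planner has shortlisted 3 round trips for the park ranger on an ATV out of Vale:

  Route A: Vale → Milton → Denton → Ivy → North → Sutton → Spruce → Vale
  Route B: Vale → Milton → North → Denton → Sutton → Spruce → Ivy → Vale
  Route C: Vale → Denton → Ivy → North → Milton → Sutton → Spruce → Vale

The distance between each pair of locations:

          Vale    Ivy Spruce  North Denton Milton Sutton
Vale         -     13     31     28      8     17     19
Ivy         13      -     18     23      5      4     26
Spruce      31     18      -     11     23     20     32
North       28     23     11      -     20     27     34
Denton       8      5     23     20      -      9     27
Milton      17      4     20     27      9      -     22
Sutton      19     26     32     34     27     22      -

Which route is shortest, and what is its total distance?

Route A: 17 + 9 + 5 + 23 + 34 + 32 + 31 = 151
Route B: 17 + 27 + 20 + 27 + 32 + 18 + 13 = 154
Route C: 8 + 5 + 23 + 27 + 22 + 32 + 31 = 148

Shortest is Route C, total 148.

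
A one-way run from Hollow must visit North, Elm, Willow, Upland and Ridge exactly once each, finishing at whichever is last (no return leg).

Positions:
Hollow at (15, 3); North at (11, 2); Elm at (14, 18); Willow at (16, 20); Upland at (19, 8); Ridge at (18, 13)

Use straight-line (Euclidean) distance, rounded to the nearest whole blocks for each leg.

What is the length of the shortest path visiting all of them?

There are 5! = 120 possible orderings.
Hollow → North → Elm → Willow → Upland → Ridge: 4+16+3+12+5 = 40
Hollow → North → Elm → Willow → Ridge → Upland: 4+16+3+7+5 = 35
Hollow → North → Elm → Upland → Willow → Ridge: 4+16+11+12+7 = 50
Hollow → North → Elm → Upland → Ridge → Willow: 4+16+11+5+7 = 43
Hollow → North → Elm → Ridge → Willow → Upland: 4+16+6+7+12 = 45
Hollow → North → Elm → Ridge → Upland → Willow: 4+16+6+5+12 = 43
Hollow → North → Willow → Elm → Upland → Ridge: 4+19+3+11+5 = 42
Hollow → North → Willow → Elm → Ridge → Upland: 4+19+3+6+5 = 37
Hollow → North → Willow → Upland → Elm → Ridge: 4+19+12+11+6 = 52
Hollow → North → Willow → Upland → Ridge → Elm: 4+19+12+5+6 = 46
Hollow → North → Willow → Ridge → Elm → Upland: 4+19+7+6+11 = 47
Hollow → North → Willow → Ridge → Upland → Elm: 4+19+7+5+11 = 46
Hollow → North → Upland → Elm → Willow → Ridge: 4+10+11+3+7 = 35
Hollow → North → Upland → Elm → Ridge → Willow: 4+10+11+6+7 = 38
… (106 more)
Hollow → North → Upland → Ridge → Elm → Willow: 4+10+5+6+3 = 28  ← best
The minimum is 28.
One shortest path: Hollow → North → Upland → Ridge → Elm → Willow.

28 blocks — the minimum one-way total.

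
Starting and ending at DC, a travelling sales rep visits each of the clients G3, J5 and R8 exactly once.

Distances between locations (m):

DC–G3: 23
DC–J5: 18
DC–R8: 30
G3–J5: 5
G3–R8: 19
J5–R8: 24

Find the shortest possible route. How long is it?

There are 3 distinct closed tours to check (reversals are equivalent).
DC → G3 → J5 → R8 → DC: 23+5+24+30 = 82
DC → G3 → R8 → J5 → DC: 23+19+24+18 = 84
DC → J5 → G3 → R8 → DC: 18+5+19+30 = 72
The minimum is 72.
One optimal route: DC → J5 → G3 → R8 → DC (or its reverse).

Minimum total distance: 72 m.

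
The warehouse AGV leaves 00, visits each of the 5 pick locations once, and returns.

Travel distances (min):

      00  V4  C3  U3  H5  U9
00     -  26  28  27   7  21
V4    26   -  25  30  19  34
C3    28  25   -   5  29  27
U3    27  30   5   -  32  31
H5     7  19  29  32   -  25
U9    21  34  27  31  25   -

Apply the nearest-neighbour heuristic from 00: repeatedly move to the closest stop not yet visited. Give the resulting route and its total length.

At 00 the remaining stops are H5 7, U9 21, V4 26, U3 27, C3 28; go to H5.
At H5 the remaining stops are V4 19, U9 25, C3 29, U3 32; go to V4.
At V4 the remaining stops are C3 25, U3 30, U9 34; go to C3.
At C3 the remaining stops are U3 5, U9 27; go to U3.
At U3 the remaining stops are U9 31; go to U9.
Return U9→00: 21.
Total = 7 + 19 + 25 + 5 + 31 + 21 = 108.

108 min along 00 → H5 → V4 → C3 → U3 → U9 → 00.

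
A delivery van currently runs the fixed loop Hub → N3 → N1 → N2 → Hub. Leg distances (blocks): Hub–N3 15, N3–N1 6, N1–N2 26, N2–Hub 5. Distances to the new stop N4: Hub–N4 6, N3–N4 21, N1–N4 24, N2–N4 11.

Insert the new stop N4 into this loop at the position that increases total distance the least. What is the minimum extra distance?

Minimum extra distance: 9 blocks, inserting N4 between N1 and N2.

Insertion cost between consecutive stops i–j is d(i,N4) + d(N4,j) − d(i,j):
  between Hub and N3: 6 + 21 − 15 = 12
  between N3 and N1: 21 + 24 − 6 = 39
  between N1 and N2: 24 + 11 − 26 = 9
  between N2 and Hub: 11 + 6 − 5 = 12
Cheapest insertion is between N1 and N2, adding 9.
New total = 52 + 9 = 61.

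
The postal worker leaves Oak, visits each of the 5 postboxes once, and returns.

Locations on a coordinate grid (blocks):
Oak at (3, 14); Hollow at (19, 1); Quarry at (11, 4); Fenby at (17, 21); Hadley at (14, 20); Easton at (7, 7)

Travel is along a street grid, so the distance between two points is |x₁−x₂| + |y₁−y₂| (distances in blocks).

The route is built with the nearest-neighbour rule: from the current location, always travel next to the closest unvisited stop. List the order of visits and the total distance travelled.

At Oak the remaining stops are Easton 11, Hadley 17, Quarry 18, Fenby 21, Hollow 29; go to Easton.
At Easton the remaining stops are Quarry 7, Hollow 18, Hadley 20, Fenby 24; go to Quarry.
At Quarry the remaining stops are Hollow 11, Hadley 19, Fenby 23; go to Hollow.
At Hollow the remaining stops are Fenby 22, Hadley 24; go to Fenby.
At Fenby the remaining stops are Hadley 4; go to Hadley.
Return Hadley→Oak: 17.
Total = 11 + 7 + 11 + 22 + 4 + 17 = 72.

72 blocks along Oak → Easton → Quarry → Hollow → Fenby → Hadley → Oak.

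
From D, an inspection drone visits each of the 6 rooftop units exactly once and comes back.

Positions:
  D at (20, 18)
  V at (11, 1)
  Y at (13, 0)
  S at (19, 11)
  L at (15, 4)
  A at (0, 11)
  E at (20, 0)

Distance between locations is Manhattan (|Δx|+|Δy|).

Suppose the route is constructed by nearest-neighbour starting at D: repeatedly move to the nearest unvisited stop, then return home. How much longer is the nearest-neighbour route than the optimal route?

D: S=8, E=18, L=19, Y=25, V=26, A=27 ⇒ S
S: L=11, E=12, Y=17, V=18, A=19 ⇒ L
L: Y=6, V=7, E=9, A=22 ⇒ Y
Y: V=3, E=7, A=24 ⇒ V
V: E=10, A=21 ⇒ E
E: A=31 ⇒ A
NN route D → S → L → Y → V → E → A → D costs 96.
Optimal: D → S → A → V → Y → L → E → D costs 84 (by enumerating all 360 distinct tours).
Excess = 96 − 84 = 12.

Excess over optimum: 12.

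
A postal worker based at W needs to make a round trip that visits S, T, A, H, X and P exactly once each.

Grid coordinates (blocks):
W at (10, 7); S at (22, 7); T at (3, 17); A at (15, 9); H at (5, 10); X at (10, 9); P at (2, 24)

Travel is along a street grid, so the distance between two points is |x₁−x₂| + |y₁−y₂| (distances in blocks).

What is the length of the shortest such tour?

74 blocks — the shortest possible round trip.

There are 360 distinct closed tours to check (reversals are equivalent).
W → S → T → A → H → X → P → W: 12+29+20+11+6+23+25 = 126
W → S → T → A → H → P → X → W: 12+29+20+11+17+23+2 = 114
W → S → T → A → X → H → P → W: 12+29+20+5+6+17+25 = 114
W → S → T → A → X → P → H → W: 12+29+20+5+23+17+8 = 114
W → S → T → A → P → H → X → W: 12+29+20+28+17+6+2 = 114
W → S → T → A → P → X → H → W: 12+29+20+28+23+6+8 = 126
W → S → T → H → A → X → P → W: 12+29+9+11+5+23+25 = 114
W → S → T → H → A → P → X → W: 12+29+9+11+28+23+2 = 114
… (352 more)
W → S → A → T → P → H → X → W: 12+9+20+8+17+6+2 = 74  ← best
The minimum is 74.
One optimal route: W → S → A → T → P → H → X → W (or its reverse).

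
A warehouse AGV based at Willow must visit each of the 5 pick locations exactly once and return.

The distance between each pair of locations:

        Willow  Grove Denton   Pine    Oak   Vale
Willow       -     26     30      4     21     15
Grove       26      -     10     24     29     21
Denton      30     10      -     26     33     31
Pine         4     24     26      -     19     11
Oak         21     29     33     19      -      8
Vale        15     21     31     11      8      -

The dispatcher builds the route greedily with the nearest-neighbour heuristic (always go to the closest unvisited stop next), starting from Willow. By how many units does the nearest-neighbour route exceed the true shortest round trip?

Excess over optimum: 2.

Willow: Pine=4, Vale=15, Oak=21, Grove=26, Denton=30 ⇒ Pine
Pine: Vale=11, Oak=19, Grove=24, Denton=26 ⇒ Vale
Vale: Oak=8, Grove=21, Denton=31 ⇒ Oak
Oak: Grove=29, Denton=33 ⇒ Grove
Grove: Denton=10 ⇒ Denton
NN route Willow → Pine → Vale → Oak → Grove → Denton → Willow costs 92.
Optimal: Willow → Pine → Denton → Grove → Vale → Oak → Willow costs 90 (by enumerating all 60 distinct tours).
Excess = 92 − 90 = 2.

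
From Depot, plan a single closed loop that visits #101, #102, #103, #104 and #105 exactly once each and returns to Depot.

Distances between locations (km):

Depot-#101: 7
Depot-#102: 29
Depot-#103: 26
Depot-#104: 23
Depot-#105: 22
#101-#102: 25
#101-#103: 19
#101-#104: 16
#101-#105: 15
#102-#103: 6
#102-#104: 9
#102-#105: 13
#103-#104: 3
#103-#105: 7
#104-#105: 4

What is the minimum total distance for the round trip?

There are 60 distinct closed tours to check (reversals are equivalent).
Depot → #101 → #102 → #103 → #104 → #105 → Depot: 7+25+6+3+4+22 = 67
Depot → #101 → #102 → #103 → #105 → #104 → Depot: 7+25+6+7+4+23 = 72
Depot → #101 → #102 → #104 → #103 → #105 → Depot: 7+25+9+3+7+22 = 73
Depot → #101 → #102 → #104 → #105 → #103 → Depot: 7+25+9+4+7+26 = 78
Depot → #101 → #102 → #105 → #103 → #104 → Depot: 7+25+13+7+3+23 = 78
Depot → #101 → #102 → #105 → #104 → #103 → Depot: 7+25+13+4+3+26 = 78
Depot → #101 → #103 → #102 → #104 → #105 → Depot: 7+19+6+9+4+22 = 67
Depot → #101 → #103 → #102 → #105 → #104 → Depot: 7+19+6+13+4+23 = 72
Depot → #101 → #103 → #104 → #102 → #105 → Depot: 7+19+3+9+13+22 = 73
Depot → #101 → #103 → #104 → #105 → #102 → Depot: 7+19+3+4+13+29 = 75
Depot → #101 → #103 → #105 → #102 → #104 → Depot: 7+19+7+13+9+23 = 78
Depot → #101 → #103 → #105 → #104 → #102 → Depot: 7+19+7+4+9+29 = 75
Depot → #101 → #104 → #102 → #103 → #105 → Depot: 7+16+9+6+7+22 = 67
Depot → #101 → #104 → #102 → #105 → #103 → Depot: 7+16+9+13+7+26 = 78
… (46 more)
Depot → #101 → #105 → #104 → #103 → #102 → Depot: 7+15+4+3+6+29 = 64  ← best
The minimum is 64.
One optimal route: Depot → #101 → #105 → #104 → #103 → #102 → Depot (or its reverse).

Minimum total distance: 64 km.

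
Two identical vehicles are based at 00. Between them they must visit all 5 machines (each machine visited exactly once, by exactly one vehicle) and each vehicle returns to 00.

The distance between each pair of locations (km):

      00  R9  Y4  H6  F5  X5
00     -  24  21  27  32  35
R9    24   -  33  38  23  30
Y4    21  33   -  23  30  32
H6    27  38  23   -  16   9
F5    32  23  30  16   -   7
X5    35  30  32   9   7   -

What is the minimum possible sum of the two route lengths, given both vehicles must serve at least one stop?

132 km — the smallest possible combined total.

Try each way of splitting the stops between the two vehicles (each non-empty) and, for each split, find the best tour for each vehicle:
  {R9} + {Y4, H6, F5, X5}: 48 + 92 = 140
  {Y4} + {R9, H6, F5, X5}: 42 + 90 = 132
  {R9, Y4} + {H6, F5, X5}: 78 + 75 = 153
  {H6} + {R9, Y4, F5, X5}: 54 + 107 = 161
  {R9, H6} + {Y4, F5, X5}: 89 + 92 = 181
  {Y4, H6} + {R9, F5, X5}: 71 + 89 = 160
  … (15 splits in total)
Best: vehicle 1 00 → Y4 → 00 = 42; vehicle 2 00 → R9 → F5 → X5 → H6 → 00 = 90; combined 132.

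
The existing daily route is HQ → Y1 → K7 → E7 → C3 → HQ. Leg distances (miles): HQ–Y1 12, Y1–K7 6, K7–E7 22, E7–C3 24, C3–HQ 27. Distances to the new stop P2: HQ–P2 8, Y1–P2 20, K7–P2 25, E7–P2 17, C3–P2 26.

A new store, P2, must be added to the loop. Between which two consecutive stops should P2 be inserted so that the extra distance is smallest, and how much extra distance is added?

Insertion cost between consecutive stops i–j is d(i,P2) + d(P2,j) − d(i,j):
  between HQ and Y1: 8 + 20 − 12 = 16
  between Y1 and K7: 20 + 25 − 6 = 39
  between K7 and E7: 25 + 17 − 22 = 20
  between E7 and C3: 17 + 26 − 24 = 19
  between C3 and HQ: 26 + 8 − 27 = 7
Cheapest insertion is between C3 and HQ, adding 7.
New total = 91 + 7 = 98.

Adding 7 miles by placing P2 on the C3–HQ leg.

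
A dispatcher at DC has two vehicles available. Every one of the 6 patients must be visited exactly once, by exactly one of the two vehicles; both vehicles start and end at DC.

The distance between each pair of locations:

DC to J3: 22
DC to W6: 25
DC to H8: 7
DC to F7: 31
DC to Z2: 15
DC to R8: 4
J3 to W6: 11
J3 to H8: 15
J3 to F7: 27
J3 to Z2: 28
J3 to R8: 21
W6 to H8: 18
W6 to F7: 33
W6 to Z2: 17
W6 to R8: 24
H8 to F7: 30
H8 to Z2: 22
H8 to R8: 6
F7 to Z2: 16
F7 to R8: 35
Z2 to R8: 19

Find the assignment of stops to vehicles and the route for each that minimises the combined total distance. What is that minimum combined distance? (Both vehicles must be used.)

Check every non-empty split of the stops between the two vehicles; for each half take its own optimal tour:
  {J3} + {W6, H8, F7, Z2, R8}: 44 + 92 = 136
  {W6} + {J3, H8, F7, Z2, R8}: 50 + 83 = 133
  {J3, W6} + {H8, F7, Z2, R8}: 58 + 71 = 129
  {H8} + {J3, W6, F7, Z2, R8}: 14 + 97 = 111
  {J3, H8} + {W6, F7, Z2, R8}: 44 + 92 = 136
  {W6, H8} + {J3, F7, Z2, R8}: 50 + 83 = 133
  … (31 splits in total)
  {J3, W6, H8, F7, Z2} + {R8}: 94 + 8 = 102  ← best
Best: vehicle 1 DC → H8 → W6 → J3 → F7 → Z2 → DC = 94; vehicle 2 DC → R8 → DC = 8; combined 102.

102 — the smallest possible combined total.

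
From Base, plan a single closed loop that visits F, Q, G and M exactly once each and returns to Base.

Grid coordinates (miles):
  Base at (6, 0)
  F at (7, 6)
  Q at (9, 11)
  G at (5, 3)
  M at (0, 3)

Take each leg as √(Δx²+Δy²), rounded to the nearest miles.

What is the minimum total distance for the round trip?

There are 12 distinct closed tours to check (reversals are equivalent).
Base - F - Q - G - M - Base: 6+5+9+5+7 = 32
Base - F - Q - M - G - Base: 6+5+12+5+3 = 31
Base - F - G - Q - M - Base: 6+4+9+12+7 = 38
Base - F - G - M - Q - Base: 6+4+5+12+11 = 38
Base - F - M - Q - G - Base: 6+8+12+9+3 = 38
Base - F - M - G - Q - Base: 6+8+5+9+11 = 39
Base - Q - F - G - M - Base: 11+5+4+5+7 = 32
Base - Q - F - M - G - Base: 11+5+8+5+3 = 32
Base - Q - G - F - M - Base: 11+9+4+8+7 = 39
Base - Q - M - F - G - Base: 11+12+8+4+3 = 38
Base - G - F - Q - M - Base: 3+4+5+12+7 = 31
Base - G - Q - F - M - Base: 3+9+5+8+7 = 32
The minimum is 31.
One optimal route: Base → F → Q → M → G → Base (or its reverse).

31 miles — the shortest possible round trip.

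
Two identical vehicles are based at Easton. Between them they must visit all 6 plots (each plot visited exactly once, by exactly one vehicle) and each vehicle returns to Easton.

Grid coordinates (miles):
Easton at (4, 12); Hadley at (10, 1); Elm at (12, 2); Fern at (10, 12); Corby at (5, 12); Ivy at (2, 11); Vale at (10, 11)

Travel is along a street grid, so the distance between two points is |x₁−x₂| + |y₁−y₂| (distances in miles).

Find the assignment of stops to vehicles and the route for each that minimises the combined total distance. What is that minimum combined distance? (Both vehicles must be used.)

Try each way of splitting the stops between the two vehicles (each non-empty) and, for each split, find the best tour for each vehicle:
  {Hadley} + {Elm, Fern, Corby, Ivy, Vale}: 34 + 40 = 74
  {Elm} + {Hadley, Fern, Corby, Ivy, Vale}: 36 + 38 = 74
  {Hadley, Elm} + {Fern, Corby, Ivy, Vale}: 38 + 18 = 56
  {Fern} + {Hadley, Elm, Corby, Ivy, Vale}: 12 + 42 = 54
  {Hadley, Fern} + {Elm, Corby, Ivy, Vale}: 34 + 40 = 74
  {Elm, Fern} + {Hadley, Corby, Ivy, Vale}: 36 + 38 = 74
  … (31 splits in total)
  {Corby} + {Hadley, Elm, Fern, Ivy, Vale}: 2 + 42 = 44  ← best
Best: vehicle 1 Easton → Corby → Easton = 2; vehicle 2 Easton → Fern → Hadley → Elm → Vale → Ivy → Easton = 42; combined 44.

44 miles — the smallest possible combined total.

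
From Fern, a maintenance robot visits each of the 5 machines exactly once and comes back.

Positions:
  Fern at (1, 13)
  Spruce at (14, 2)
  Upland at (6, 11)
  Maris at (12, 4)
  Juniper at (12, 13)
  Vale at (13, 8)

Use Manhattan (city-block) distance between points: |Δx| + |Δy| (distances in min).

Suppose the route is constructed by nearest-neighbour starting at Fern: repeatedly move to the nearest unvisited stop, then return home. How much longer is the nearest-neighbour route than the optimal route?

From Fern: Upland=7, Juniper=11, Vale=17, Maris=20, Spruce=24 → choose Upland (7).
From Upland: Juniper=8, Vale=10, Maris=13, Spruce=17 → choose Juniper (8).
From Juniper: Vale=6, Maris=9, Spruce=13 → choose Vale (6).
From Vale: Maris=5, Spruce=7 → choose Maris (5).
From Maris: Spruce=4 → choose Spruce (4).
NN route Fern → Upland → Juniper → Vale → Maris → Spruce → Fern costs 54.
Optimal: Fern → Upland → Maris → Spruce → Vale → Juniper → Fern costs 48 (by enumerating all 60 distinct tours).
Excess = 54 − 48 = 6.

The nearest-neighbour route is 6 min longer than optimal.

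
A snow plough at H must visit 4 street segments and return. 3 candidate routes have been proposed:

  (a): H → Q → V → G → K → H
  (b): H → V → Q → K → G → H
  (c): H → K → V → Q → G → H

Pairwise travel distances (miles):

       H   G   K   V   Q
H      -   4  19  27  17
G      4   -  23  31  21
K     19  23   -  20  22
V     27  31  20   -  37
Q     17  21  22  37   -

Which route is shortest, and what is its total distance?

101 miles — (c) is the shortest.

(a): 17 + 37 + 31 + 23 + 19 = 127
(b): 27 + 37 + 22 + 23 + 4 = 113
(c): 19 + 20 + 37 + 21 + 4 = 101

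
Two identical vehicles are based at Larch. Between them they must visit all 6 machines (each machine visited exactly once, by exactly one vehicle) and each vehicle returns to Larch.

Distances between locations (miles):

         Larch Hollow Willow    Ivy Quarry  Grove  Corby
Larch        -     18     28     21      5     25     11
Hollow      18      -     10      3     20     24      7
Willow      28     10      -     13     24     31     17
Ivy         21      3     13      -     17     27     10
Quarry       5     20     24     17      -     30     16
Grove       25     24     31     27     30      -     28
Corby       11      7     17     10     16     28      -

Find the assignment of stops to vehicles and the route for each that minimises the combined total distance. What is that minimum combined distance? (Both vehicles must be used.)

100 miles — the smallest possible combined total.

Try each way of splitting the stops between the two vehicles (each non-empty) and, for each split, find the best tour for each vehicle:
  {Hollow} + {Willow, Ivy, Quarry, Grove, Corby}: 36 + 100 = 136
  {Willow} + {Hollow, Ivy, Quarry, Grove, Corby}: 56 + 83 = 139
  {Hollow, Willow} + {Ivy, Quarry, Grove, Corby}: 56 + 83 = 139
  {Ivy} + {Hollow, Willow, Quarry, Grove, Corby}: 42 + 94 = 136
  {Hollow, Ivy} + {Willow, Quarry, Grove, Corby}: 42 + 94 = 136
  {Willow, Ivy} + {Hollow, Quarry, Grove, Corby}: 62 + 77 = 139
  … (31 splits in total)
  {Quarry} + {Hollow, Willow, Ivy, Grove, Corby}: 10 + 90 = 100  ← best
Best: vehicle 1 Larch → Quarry → Larch = 10; vehicle 2 Larch → Grove → Willow → Hollow → Ivy → Corby → Larch = 90; combined 100.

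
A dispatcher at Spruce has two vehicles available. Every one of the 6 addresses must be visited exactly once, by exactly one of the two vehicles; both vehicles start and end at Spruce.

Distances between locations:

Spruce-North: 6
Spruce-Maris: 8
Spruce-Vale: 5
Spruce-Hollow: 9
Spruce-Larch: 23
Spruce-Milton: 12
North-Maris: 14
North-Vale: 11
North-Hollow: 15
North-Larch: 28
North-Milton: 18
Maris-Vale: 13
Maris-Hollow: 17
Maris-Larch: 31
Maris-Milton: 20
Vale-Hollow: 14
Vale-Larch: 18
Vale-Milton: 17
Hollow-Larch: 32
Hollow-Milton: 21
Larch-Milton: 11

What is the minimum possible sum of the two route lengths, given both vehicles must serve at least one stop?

Try each way of splitting the stops between the two vehicles (each non-empty) and, for each split, find the best tour for each vehicle:
  {North} + {Maris, Vale, Hollow, Larch, Milton}: 12 + 80 = 92
  {Maris} + {North, Vale, Hollow, Larch, Milton}: 16 + 76 = 92
  {North, Maris} + {Vale, Hollow, Larch, Milton}: 28 + 64 = 92
  {Vale} + {North, Maris, Hollow, Larch, Milton}: 10 + 91 = 101
  {North, Vale} + {Maris, Hollow, Larch, Milton}: 22 + 80 = 102
  {Maris, Vale} + {North, Hollow, Larch, Milton}: 26 + 75 = 101
  … (31 splits in total)
Best: vehicle 1 Spruce → North → Spruce = 12; vehicle 2 Spruce → Maris → Vale → Larch → Milton → Hollow → Spruce = 80; combined 92.

92 — the smallest possible combined total.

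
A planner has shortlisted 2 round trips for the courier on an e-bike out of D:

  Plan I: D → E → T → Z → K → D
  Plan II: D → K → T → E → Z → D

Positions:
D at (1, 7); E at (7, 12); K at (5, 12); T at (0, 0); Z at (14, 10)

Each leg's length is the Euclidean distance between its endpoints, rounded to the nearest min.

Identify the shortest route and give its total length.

Plan I: 8 + 14 + 17 + 9 + 6 = 54
Plan II: 6 + 13 + 14 + 7 + 13 = 53

53 min — Plan II is the shortest.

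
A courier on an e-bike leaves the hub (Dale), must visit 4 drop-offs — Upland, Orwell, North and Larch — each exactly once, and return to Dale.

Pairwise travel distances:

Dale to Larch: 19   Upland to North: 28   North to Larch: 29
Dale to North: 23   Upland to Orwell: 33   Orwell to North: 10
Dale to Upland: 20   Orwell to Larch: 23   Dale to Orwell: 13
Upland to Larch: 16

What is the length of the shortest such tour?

With 4 stops there are 4!/2 = 12 distinct round trips (a route and its reverse cost the same).
Dale-Upland-Orwell-North-Larch-Dale: 20+33+10+29+19 = 111
Dale-Upland-Orwell-Larch-North-Dale: 20+33+23+29+23 = 128
Dale-Upland-North-Orwell-Larch-Dale: 20+28+10+23+19 = 100
Dale-Upland-North-Larch-Orwell-Dale: 20+28+29+23+13 = 113
Dale-Upland-Larch-Orwell-North-Dale: 20+16+23+10+23 = 92
Dale-Upland-Larch-North-Orwell-Dale: 20+16+29+10+13 = 88
Dale-Orwell-Upland-North-Larch-Dale: 13+33+28+29+19 = 122
Dale-Orwell-Upland-Larch-North-Dale: 13+33+16+29+23 = 114
Dale-Orwell-North-Upland-Larch-Dale: 13+10+28+16+19 = 86
Dale-Orwell-Larch-Upland-North-Dale: 13+23+16+28+23 = 103
Dale-North-Upland-Orwell-Larch-Dale: 23+28+33+23+19 = 126
Dale-North-Orwell-Upland-Larch-Dale: 23+10+33+16+19 = 101
The minimum is 86.
One optimal route: Dale → Orwell → North → Upland → Larch → Dale (or its reverse).

86 — the shortest possible round trip.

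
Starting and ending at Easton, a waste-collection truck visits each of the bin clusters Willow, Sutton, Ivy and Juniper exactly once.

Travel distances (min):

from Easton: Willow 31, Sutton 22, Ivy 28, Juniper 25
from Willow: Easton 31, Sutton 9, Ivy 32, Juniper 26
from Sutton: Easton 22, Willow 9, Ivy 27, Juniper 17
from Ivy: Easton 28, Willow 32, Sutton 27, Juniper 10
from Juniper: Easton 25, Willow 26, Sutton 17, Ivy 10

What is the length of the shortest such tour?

95 min — the shortest possible round trip.

With 4 stops there are 4!/2 = 12 distinct round trips (a route and its reverse cost the same).
Easton - Willow - Sutton - Ivy - Juniper - Easton: 31+9+27+10+25 = 102
Easton - Willow - Sutton - Juniper - Ivy - Easton: 31+9+17+10+28 = 95
Easton - Willow - Ivy - Sutton - Juniper - Easton: 31+32+27+17+25 = 132
Easton - Willow - Ivy - Juniper - Sutton - Easton: 31+32+10+17+22 = 112
Easton - Willow - Juniper - Sutton - Ivy - Easton: 31+26+17+27+28 = 129
Easton - Willow - Juniper - Ivy - Sutton - Easton: 31+26+10+27+22 = 116
Easton - Sutton - Willow - Ivy - Juniper - Easton: 22+9+32+10+25 = 98
Easton - Sutton - Willow - Juniper - Ivy - Easton: 22+9+26+10+28 = 95
Easton - Sutton - Ivy - Willow - Juniper - Easton: 22+27+32+26+25 = 132
Easton - Sutton - Juniper - Willow - Ivy - Easton: 22+17+26+32+28 = 125
Easton - Ivy - Willow - Sutton - Juniper - Easton: 28+32+9+17+25 = 111
Easton - Ivy - Sutton - Willow - Juniper - Easton: 28+27+9+26+25 = 115
The minimum is 95.
One optimal route: Easton → Willow → Sutton → Juniper → Ivy → Easton (or its reverse).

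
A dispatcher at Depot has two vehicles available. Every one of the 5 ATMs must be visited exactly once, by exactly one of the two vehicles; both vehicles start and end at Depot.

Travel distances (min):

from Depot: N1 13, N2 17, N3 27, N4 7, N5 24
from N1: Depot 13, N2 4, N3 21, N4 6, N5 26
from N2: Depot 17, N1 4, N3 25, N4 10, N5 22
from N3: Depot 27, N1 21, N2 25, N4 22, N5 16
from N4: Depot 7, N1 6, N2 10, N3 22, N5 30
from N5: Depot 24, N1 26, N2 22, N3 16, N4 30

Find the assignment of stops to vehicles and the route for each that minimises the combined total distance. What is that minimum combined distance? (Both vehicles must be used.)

96 min — the smallest possible combined total.

Try each way of splitting the stops between the two vehicles (each non-empty) and, for each split, find the best tour for each vehicle:
  {N1} + {N2, N3, N4, N5}: 26 + 82 = 108
  {N2} + {N1, N3, N4, N5}: 34 + 74 = 108
  {N1, N2} + {N3, N4, N5}: 34 + 69 = 103
  {N3} + {N1, N2, N4, N5}: 54 + 63 = 117
  {N1, N3} + {N2, N4, N5}: 61 + 63 = 124
  {N2, N3} + {N1, N4, N5}: 69 + 63 = 132
  … (15 splits in total)
  {N4} + {N1, N2, N3, N5}: 14 + 82 = 96  ← best
Best: vehicle 1 Depot → N4 → Depot = 14; vehicle 2 Depot → N1 → N2 → N3 → N5 → Depot = 82; combined 96.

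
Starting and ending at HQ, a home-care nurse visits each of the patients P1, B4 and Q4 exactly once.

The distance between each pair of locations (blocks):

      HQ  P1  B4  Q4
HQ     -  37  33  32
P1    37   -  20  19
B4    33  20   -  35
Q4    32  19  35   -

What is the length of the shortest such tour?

There are 3 distinct closed tours to check (reversals are equivalent).
HQ→P1→B4→Q4→HQ: 37+20+35+32 = 124
HQ→P1→Q4→B4→HQ: 37+19+35+33 = 124
HQ→B4→P1→Q4→HQ: 33+20+19+32 = 104
The minimum is 104.
One optimal route: HQ → B4 → P1 → Q4 → HQ (or its reverse).

Minimum total distance: 104 blocks.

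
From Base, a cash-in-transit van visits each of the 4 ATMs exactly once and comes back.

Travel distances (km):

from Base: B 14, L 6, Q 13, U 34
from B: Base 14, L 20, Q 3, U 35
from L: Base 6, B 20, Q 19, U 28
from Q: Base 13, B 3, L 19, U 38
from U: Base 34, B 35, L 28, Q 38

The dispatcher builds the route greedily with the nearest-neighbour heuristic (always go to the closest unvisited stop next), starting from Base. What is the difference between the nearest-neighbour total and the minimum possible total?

Base: L=6, Q=13, B=14, U=34 ⇒ L
L: Q=19, B=20, U=28 ⇒ Q
Q: B=3, U=38 ⇒ B
B: U=35 ⇒ U
NN route Base → L → Q → B → U → Base costs 97.
Optimal: Base → L → U → B → Q → Base costs 85 (by enumerating all 12 distinct tours).
Excess = 97 − 85 = 12.

Excess over optimum: 12 km.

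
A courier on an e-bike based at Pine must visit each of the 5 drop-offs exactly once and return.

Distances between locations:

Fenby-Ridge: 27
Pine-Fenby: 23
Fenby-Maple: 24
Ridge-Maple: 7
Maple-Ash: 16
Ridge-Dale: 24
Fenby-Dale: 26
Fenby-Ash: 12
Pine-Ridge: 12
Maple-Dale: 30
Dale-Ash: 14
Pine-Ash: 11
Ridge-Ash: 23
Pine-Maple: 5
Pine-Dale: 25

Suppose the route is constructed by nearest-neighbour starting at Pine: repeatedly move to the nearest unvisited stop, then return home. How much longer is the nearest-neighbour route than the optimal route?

From Pine: Maple=5, Ash=11, Ridge=12, Fenby=23, Dale=25 → choose Maple (5).
From Maple: Ridge=7, Ash=16, Fenby=24, Dale=30 → choose Ridge (7).
From Ridge: Ash=23, Dale=24, Fenby=27 → choose Ash (23).
From Ash: Fenby=12, Dale=14 → choose Fenby (12).
From Fenby: Dale=26 → choose Dale (26).
NN route Pine → Maple → Ridge → Ash → Fenby → Dale → Pine costs 98.
Optimal: Pine → Fenby → Ash → Dale → Ridge → Maple → Pine costs 85 (by enumerating all 60 distinct tours).
Excess = 98 − 85 = 13.

The nearest-neighbour route is 13 longer than optimal.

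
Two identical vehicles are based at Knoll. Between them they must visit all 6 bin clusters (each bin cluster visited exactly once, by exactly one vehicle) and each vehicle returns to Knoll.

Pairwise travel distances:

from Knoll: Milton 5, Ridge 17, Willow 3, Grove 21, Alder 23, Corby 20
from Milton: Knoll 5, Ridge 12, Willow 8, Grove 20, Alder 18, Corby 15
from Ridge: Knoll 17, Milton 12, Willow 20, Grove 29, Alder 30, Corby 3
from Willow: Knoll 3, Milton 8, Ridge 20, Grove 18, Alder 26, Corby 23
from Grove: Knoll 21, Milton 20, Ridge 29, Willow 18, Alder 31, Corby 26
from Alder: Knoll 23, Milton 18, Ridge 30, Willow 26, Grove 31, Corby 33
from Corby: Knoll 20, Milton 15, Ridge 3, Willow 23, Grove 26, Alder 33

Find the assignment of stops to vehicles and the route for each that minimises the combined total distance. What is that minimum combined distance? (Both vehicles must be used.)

Minimum combined distance: 106.

Check every non-empty split of the stops between the two vehicles; for each half take its own optimal tour:
  {Milton} + {Ridge, Willow, Grove, Alder, Corby}: 10 + 103 = 113
  {Ridge} + {Milton, Willow, Grove, Alder, Corby}: 34 + 103 = 137
  {Milton, Ridge} + {Willow, Grove, Alder, Corby}: 34 + 103 = 137
  {Willow} + {Milton, Ridge, Grove, Alder, Corby}: 6 + 100 = 106
  {Milton, Willow} + {Ridge, Grove, Alder, Corby}: 16 + 100 = 116
  {Ridge, Willow} + {Milton, Grove, Alder, Corby}: 40 + 100 = 140
  … (31 splits in total)
Best: vehicle 1 Knoll → Willow → Knoll = 6; vehicle 2 Knoll → Milton → Ridge → Corby → Grove → Alder → Knoll = 100; combined 106.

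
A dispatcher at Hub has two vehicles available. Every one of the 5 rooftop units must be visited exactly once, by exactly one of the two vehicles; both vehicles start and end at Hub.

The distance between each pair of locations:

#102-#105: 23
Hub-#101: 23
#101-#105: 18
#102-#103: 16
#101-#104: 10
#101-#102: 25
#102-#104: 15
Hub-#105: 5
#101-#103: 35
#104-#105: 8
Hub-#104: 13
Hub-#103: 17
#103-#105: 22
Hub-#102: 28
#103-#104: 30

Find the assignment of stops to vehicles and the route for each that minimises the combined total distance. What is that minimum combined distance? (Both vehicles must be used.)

Minimum combined distance: 91.

Check every non-empty split of the stops between the two vehicles; for each half take its own optimal tour:
  {#101} + {#102, #103, #104, #105}: 46 + 61 = 107
  {#102} + {#101, #103, #104, #105}: 56 + 75 = 131
  {#101, #102} + {#103, #104, #105}: 76 + 60 = 136
  {#103} + {#101, #102, #104, #105}: 34 + 76 = 110
  {#101, #103} + {#102, #104, #105}: 75 + 56 = 131
  {#102, #103} + {#101, #104, #105}: 61 + 46 = 107
  … (15 splits in total)
  {#101, #102, #103, #104} + {#105}: 81 + 10 = 91  ← best
Best: vehicle 1 Hub → #101 → #104 → #102 → #103 → Hub = 81; vehicle 2 Hub → #105 → Hub = 10; combined 91.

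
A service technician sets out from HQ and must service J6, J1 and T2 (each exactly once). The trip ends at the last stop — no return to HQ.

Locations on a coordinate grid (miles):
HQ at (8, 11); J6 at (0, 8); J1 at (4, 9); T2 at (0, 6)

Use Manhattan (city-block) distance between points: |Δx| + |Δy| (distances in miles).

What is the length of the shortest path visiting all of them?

There are 3! = 6 possible orderings.
HQ - J6 - J1 - T2: 11+5+7 = 23
HQ - J6 - T2 - J1: 11+2+7 = 20
HQ - J1 - J6 - T2: 6+5+2 = 13
HQ - J1 - T2 - J6: 6+7+2 = 15
HQ - T2 - J6 - J1: 13+2+5 = 20
HQ - T2 - J1 - J6: 13+7+5 = 25
The minimum is 13.
One shortest path: HQ → J1 → J6 → T2.

Shortest open route: 13 miles.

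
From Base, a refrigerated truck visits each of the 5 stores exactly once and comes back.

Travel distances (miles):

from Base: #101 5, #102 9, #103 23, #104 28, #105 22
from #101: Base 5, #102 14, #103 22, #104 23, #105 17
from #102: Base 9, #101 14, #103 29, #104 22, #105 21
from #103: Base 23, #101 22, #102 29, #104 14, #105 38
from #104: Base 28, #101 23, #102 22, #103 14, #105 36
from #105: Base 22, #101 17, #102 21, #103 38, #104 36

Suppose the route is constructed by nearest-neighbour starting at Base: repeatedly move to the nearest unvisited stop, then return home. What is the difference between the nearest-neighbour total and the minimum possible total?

11 miles longer than the optimal tour.

From Base: #101=5, #102=9, #105=22, #103=23, #104=28 → choose #101 (5).
From #101: #102=14, #105=17, #103=22, #104=23 → choose #102 (14).
From #102: #105=21, #104=22, #103=29 → choose #105 (21).
From #105: #104=36, #103=38 → choose #104 (36).
From #104: #103=14 → choose #103 (14).
NN route Base → #101 → #102 → #105 → #104 → #103 → Base costs 113.
Optimal: Base → #101 → #105 → #102 → #104 → #103 → Base costs 102 (by enumerating all 60 distinct tours).
Excess = 113 − 102 = 11.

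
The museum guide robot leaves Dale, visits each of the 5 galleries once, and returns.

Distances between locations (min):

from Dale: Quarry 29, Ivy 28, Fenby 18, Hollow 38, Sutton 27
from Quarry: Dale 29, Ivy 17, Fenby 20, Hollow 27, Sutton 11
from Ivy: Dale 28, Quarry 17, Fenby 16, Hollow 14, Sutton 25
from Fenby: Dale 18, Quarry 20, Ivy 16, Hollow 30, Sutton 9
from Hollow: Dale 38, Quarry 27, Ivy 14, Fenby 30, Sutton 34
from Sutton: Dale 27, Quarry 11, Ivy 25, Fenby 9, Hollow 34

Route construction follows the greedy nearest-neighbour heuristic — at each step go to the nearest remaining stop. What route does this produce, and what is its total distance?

From Dale: distances to unvisited — Fenby=18, Sutton=27, Ivy=28, Quarry=29, Hollow=38. Nearest is Fenby (18).
From Fenby: distances to unvisited — Sutton=9, Ivy=16, Quarry=20, Hollow=30. Nearest is Sutton (9).
From Sutton: distances to unvisited — Quarry=11, Ivy=25, Hollow=34. Nearest is Quarry (11).
From Quarry: distances to unvisited — Ivy=17, Hollow=27. Nearest is Ivy (17).
From Ivy: distances to unvisited — Hollow=14. Nearest is Hollow (14).
Return Hollow→Dale: 38.
Total = 18 + 9 + 11 + 17 + 14 + 38 = 107.

107 min along Dale → Fenby → Sutton → Quarry → Ivy → Hollow → Dale.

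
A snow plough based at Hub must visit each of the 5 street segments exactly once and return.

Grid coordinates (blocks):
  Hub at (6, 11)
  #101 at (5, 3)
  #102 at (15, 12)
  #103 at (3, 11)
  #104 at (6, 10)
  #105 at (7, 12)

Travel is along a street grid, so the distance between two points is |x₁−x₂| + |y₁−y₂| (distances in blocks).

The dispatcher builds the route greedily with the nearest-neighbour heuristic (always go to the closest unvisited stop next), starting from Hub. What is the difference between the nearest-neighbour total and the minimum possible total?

Hub: #104=1, #105=2, #103=3, #101=9, #102=10 ⇒ #104
#104: #105=3, #103=4, #101=8, #102=11 ⇒ #105
#105: #103=5, #102=8, #101=11 ⇒ #103
#103: #101=10, #102=13 ⇒ #101
#101: #102=19 ⇒ #102
NN route Hub → #104 → #105 → #103 → #101 → #102 → Hub costs 48.
Optimal: Hub → #102 → #105 → #103 → #101 → #104 → Hub costs 42 (by enumerating all 60 distinct tours).
Excess = 48 − 42 = 6.

Excess over optimum: 6 blocks.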